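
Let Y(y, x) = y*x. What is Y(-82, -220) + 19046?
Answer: 37086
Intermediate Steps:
Y(y, x) = x*y
Y(-82, -220) + 19046 = -220*(-82) + 19046 = 18040 + 19046 = 37086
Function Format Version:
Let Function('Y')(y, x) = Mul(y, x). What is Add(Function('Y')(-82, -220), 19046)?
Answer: 37086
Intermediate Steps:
Function('Y')(y, x) = Mul(x, y)
Add(Function('Y')(-82, -220), 19046) = Add(Mul(-220, -82), 19046) = Add(18040, 19046) = 37086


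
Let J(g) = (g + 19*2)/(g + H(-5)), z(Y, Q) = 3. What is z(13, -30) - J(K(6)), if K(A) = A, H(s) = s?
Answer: -41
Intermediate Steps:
J(g) = (38 + g)/(-5 + g) (J(g) = (g + 19*2)/(g - 5) = (g + 38)/(-5 + g) = (38 + g)/(-5 + g))
z(13, -30) - J(K(6)) = 3 - (38 + 6)/(-5 + 6) = 3 - 44/1 = 3 - 44 = -41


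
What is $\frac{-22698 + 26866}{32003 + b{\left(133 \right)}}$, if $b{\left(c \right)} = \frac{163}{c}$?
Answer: $\frac{277172}{2128281} \approx 0.13023$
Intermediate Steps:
$\frac{-22698 + 26866}{32003 + b{\left(133 \right)}} = \frac{-22698 + 26866}{32003 + \frac{163}{133}} = \frac{4168}{32003 + 163 \cdot \frac{1}{133}} = \frac{4168}{32003 + \frac{163}{133}} = \frac{4168}{\frac{4256562}{133}} = 4168 \cdot \frac{133}{4256562} = \frac{277172}{2128281}$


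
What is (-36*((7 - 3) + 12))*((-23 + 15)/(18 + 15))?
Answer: 1536/11 ≈ 139.64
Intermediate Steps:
(-36*((7 - 3) + 12))*((-23 + 15)/(18 + 15)) = (-36*(4 + 12))*(-8/33) = (-36*16)*(-8*1/33) = -576*(-8/33) = 1536/11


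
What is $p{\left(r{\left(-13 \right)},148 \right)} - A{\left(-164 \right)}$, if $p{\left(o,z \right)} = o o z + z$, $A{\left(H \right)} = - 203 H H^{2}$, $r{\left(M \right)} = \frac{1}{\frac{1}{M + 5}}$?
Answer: $-895412012$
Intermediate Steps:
$r{\left(M \right)} = 5 + M$ ($r{\left(M \right)} = \frac{1}{\frac{1}{5 + M}} = 5 + M$)
$A{\left(H \right)} = - 203 H^{3}$
$p{\left(o,z \right)} = z + z o^{2}$ ($p{\left(o,z \right)} = o^{2} z + z = z o^{2} + z = z + z o^{2}$)
$p{\left(r{\left(-13 \right)},148 \right)} - A{\left(-164 \right)} = 148 \left(1 + \left(5 - 13\right)^{2}\right) - - 203 \left(-164\right)^{3} = 148 \left(1 + \left(-8\right)^{2}\right) - \left(-203\right) \left(-4410944\right) = 148 \left(1 + 64\right) - 895421632 = 148 \cdot 65 - 895421632 = 9620 - 895421632 = -895412012$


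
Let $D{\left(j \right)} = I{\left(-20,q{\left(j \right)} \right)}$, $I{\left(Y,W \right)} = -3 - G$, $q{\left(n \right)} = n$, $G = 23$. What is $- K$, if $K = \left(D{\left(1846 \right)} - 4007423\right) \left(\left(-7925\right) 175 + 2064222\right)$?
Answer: $2714433557803$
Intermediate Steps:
$I{\left(Y,W \right)} = -26$ ($I{\left(Y,W \right)} = -3 - 23 = -26$)
$D{\left(j \right)} = -26$
$K = -2714433557803$ ($K = \left(-26 - 4007423\right) \left(\left(-7925\right) 175 + 2064222\right) = - 4007449 \left(-1386875 + 2064222\right) = \left(-4007449\right) 677347 = -2714433557803$)
$- K = \left(-1\right) \left(-2714433557803\right) = 2714433557803$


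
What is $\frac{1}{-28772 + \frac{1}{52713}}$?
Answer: $- \frac{52713}{1516658435} \approx -3.4756 \cdot 10^{-5}$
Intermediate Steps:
$\frac{1}{-28772 + \frac{1}{52713}} = \frac{1}{- \frac{1516658435}{52713}} = - \frac{52713}{1516658435}$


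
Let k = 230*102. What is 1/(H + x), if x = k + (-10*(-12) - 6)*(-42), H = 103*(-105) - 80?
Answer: 1/7777 ≈ 0.00012858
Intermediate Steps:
k = 23460
H = -10895 (H = -10815 - 80 = -10895)
x = 18672 (x = 23460 + (-10*(-12) - 6)*(-42) = 23460 + (120 - 6)*(-42) = 23460 + 114*(-42) = 23460 - 4788 = 18672)
1/(H + x) = 1/(-10895 + 18672) = 1/7777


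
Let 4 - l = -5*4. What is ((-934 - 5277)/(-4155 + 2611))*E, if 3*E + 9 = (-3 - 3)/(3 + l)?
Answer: -515513/41688 ≈ -12.366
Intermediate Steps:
l = 24 (l = 4 - (-5)*4 = 4 - 1*(-20) = 4 + 20 = 24)
E = -83/27 (E = -3 + ((-3 - 3)/(3 + 24))/3 = -3 + (-6/27)/3 = -3 + (-6*1/27)/3 = -3 + (⅓)*(-2/9) = -3 - 2/27 = -83/27 ≈ -3.0741)
((-934 - 5277)/(-4155 + 2611))*E = ((-934 - 5277)/(-4155 + 2611))*(-83/27) = -6211/(-1544)*(-83/27) = -6211*(-1/1544)*(-83/27) = (6211/1544)*(-83/27) = -515513/41688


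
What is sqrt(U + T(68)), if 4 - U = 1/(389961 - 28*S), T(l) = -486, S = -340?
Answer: 3*I*sqrt(8546667092387)/399481 ≈ 21.954*I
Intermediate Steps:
U = 1597923/399481 (U = 4 - 1/(389961 - 28*(-340)) = 4 - 1/(389961 + 9520) = 4 - 1/399481 = 1597923/399481 ≈ 4.0000)
sqrt(U + T(68)) = sqrt(1597923/399481 - 486) = sqrt(-192549843/399481) = 3*I*sqrt(8546667092387)/399481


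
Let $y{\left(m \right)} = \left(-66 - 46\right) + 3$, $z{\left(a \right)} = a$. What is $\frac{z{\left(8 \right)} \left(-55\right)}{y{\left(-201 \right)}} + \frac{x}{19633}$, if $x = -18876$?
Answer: $\frac{6581036}{2139997} \approx 3.0753$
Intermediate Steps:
$y{\left(m \right)} = -109$ ($y{\left(m \right)} = -112 + 3 = -109$)
$\frac{z{\left(8 \right)} \left(-55\right)}{y{\left(-201 \right)}} + \frac{x}{19633} = \frac{8 \left(-55\right)}{-109} - \frac{18876}{19633} = \left(-440\right) \left(- \frac{1}{109}\right) - \frac{18876}{19633} = \frac{440}{109} - \frac{18876}{19633} = \frac{6581036}{2139997}$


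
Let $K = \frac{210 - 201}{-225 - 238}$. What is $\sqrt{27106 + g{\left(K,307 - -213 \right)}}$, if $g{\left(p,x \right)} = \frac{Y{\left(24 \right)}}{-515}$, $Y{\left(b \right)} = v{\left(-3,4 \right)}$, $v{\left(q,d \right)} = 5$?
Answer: $\frac{3 \sqrt{31951939}}{103} \approx 164.64$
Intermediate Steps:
$K = - \frac{9}{463}$ ($K = \frac{9}{-463} = 9 \left(- \frac{1}{463}\right) = - \frac{9}{463} \approx -0.019438$)
$Y{\left(b \right)} = 5$
$g{\left(p,x \right)} = - \frac{1}{103}$ ($g{\left(p,x \right)} = \frac{5}{-515} = 5 \left(- \frac{1}{515}\right) = - \frac{1}{103}$)
$\sqrt{27106 + g{\left(K,307 - -213 \right)}} = \sqrt{27106 - \frac{1}{103}} = \sqrt{\frac{2791917}{103}} = \frac{3 \sqrt{31951939}}{103}$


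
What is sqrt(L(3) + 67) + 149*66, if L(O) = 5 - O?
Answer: 9834 + sqrt(69) ≈ 9842.3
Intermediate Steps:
sqrt(L(3) + 67) + 149*66 = sqrt((5 - 1*3) + 67) + 149*66 = sqrt((5 - 3) + 67) + 9834 = sqrt(2 + 67) + 9834 = sqrt(69) + 9834 = 9834 + sqrt(69)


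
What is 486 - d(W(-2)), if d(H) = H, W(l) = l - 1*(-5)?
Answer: 483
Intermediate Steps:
W(l) = 5 + l (W(l) = l + 5 = 5 + l)
486 - d(W(-2)) = 486 - (5 - 2) = 486 - 1*3 = 486 - 3 = 483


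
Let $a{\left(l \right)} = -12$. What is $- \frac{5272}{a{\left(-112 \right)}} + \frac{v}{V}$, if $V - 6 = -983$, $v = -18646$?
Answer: $\frac{1343624}{2931} \approx 458.42$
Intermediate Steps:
$V = -977$ ($V = 6 - 983 = -977$)
$- \frac{5272}{a{\left(-112 \right)}} + \frac{v}{V} = - \frac{5272}{-12} - \frac{18646}{-977} = \left(-5272\right) \left(- \frac{1}{12}\right) - - \frac{18646}{977} = \frac{1318}{3} + \frac{18646}{977} = \frac{1343624}{2931}$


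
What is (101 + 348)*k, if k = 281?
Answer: 126169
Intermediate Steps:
(101 + 348)*k = (101 + 348)*281 = 449*281 = 126169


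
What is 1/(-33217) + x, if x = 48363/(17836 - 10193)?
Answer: 1606466128/253877531 ≈ 6.3277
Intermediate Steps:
x = 48363/7643 ≈ 6.3278
1/(-33217) + x = 1/(-33217) + 48363/7643 = -1/33217 + 48363/7643 = 1606466128/253877531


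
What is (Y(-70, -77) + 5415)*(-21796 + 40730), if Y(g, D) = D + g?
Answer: 99744312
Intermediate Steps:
(Y(-70, -77) + 5415)*(-21796 + 40730) = ((-77 - 70) + 5415)*(-21796 + 40730) = (-147 + 5415)*18934 = 5268*18934 = 99744312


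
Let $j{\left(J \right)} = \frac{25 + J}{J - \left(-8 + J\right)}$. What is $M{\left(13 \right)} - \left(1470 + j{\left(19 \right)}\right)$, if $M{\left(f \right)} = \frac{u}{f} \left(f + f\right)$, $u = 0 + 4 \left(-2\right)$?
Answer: $- \frac{2983}{2} \approx -1491.5$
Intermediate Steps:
$j{\left(J \right)} = \frac{25}{8} + \frac{J}{8}$ ($j{\left(J \right)} = \frac{25 + J}{8} = \left(25 + J\right) \frac{1}{8} = \frac{25}{8} + \frac{J}{8}$)
$u = -8$ ($u = 0 - 8 = -8$)
$M{\left(f \right)} = -16$ ($M{\left(f \right)} = - \frac{8}{f} \left(f + f\right) = - \frac{8}{f} 2 f = -16$)
$M{\left(13 \right)} - \left(1470 + j{\left(19 \right)}\right) = -16 - \left(1470 + \left(\frac{25}{8} + \frac{1}{8} \cdot 19\right)\right) = -16 - \left(1470 + \left(\frac{25}{8} + \frac{19}{8}\right)\right) = -16 - \left(1470 + \frac{11}{2}\right) = -16 - \frac{2951}{2} = - \frac{2983}{2}$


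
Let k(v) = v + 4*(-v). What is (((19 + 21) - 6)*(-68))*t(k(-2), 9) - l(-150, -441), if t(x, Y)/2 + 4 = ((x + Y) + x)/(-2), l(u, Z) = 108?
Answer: 66940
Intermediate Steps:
k(v) = -3*v (k(v) = v - 4*v = -3*v)
t(x, Y) = -8 - Y - 2*x (t(x, Y) = -8 + 2*(((x + Y) + x)/(-2)) = -8 + 2*(((Y + x) + x)*(-½)) = -8 + 2*((Y + 2*x)*(-½)) = -8 + 2*(-x - Y/2) = -8 + (-Y - 2*x) = -8 - Y - 2*x)
(((19 + 21) - 6)*(-68))*t(k(-2), 9) - l(-150, -441) = (((19 + 21) - 6)*(-68))*(-8 - 1*9 - (-6)*(-2)) - 1*108 = ((40 - 6)*(-68))*(-8 - 9 - 2*6) - 108 = (34*(-68))*(-8 - 9 - 12) - 108 = -2312*(-29) - 108 = 67048 - 108 = 66940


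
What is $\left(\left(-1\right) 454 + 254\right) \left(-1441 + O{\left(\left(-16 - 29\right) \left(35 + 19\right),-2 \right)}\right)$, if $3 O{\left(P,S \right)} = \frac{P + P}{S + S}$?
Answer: $207200$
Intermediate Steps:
$O{\left(P,S \right)} = \frac{P}{3 S}$ ($O{\left(P,S \right)} = \frac{\left(P + P\right) \frac{1}{S + S}}{3} = \frac{2 P \frac{1}{2 S}}{3} = \frac{P \frac{1}{S}}{3} = \frac{P}{3 S}$)
$\left(\left(-1\right) 454 + 254\right) \left(-1441 + O{\left(\left(-16 - 29\right) \left(35 + 19\right),-2 \right)}\right) = \left(\left(-1\right) 454 + 254\right) \left(-1441 + \frac{\left(-16 - 29\right) \left(35 + 19\right)}{3 \left(-2\right)}\right) = \left(-454 + 254\right) \left(-1441 + \frac{1}{3} \left(\left(-45\right) 54\right) \left(- \frac{1}{2}\right)\right) = - 200 \left(-1441 + \frac{1}{3} \left(-2430\right) \left(- \frac{1}{2}\right)\right) = - 200 \left(-1441 + 405\right) = \left(-200\right) \left(-1036\right) = 207200$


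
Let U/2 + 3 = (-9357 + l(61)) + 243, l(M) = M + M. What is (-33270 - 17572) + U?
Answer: -68832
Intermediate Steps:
l(M) = 2*M
U = -17990 (U = -6 + 2*((-9357 + 2*61) + 243) = -6 + 2*((-9357 + 122) + 243) = -6 + 2*(-9235 + 243) = -6 + 2*(-8992) = -6 - 17984 = -17990)
(-33270 - 17572) + U = (-33270 - 17572) - 17990 = -50842 - 17990 = -68832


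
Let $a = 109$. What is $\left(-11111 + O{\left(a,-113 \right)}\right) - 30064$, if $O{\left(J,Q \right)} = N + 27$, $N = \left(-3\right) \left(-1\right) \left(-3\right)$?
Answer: $-41157$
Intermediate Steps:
$N = -9$ ($N = 3 \left(-3\right) = -9$)
$O{\left(J,Q \right)} = 18$ ($O{\left(J,Q \right)} = -9 + 27 = 18$)
$\left(-11111 + O{\left(a,-113 \right)}\right) - 30064 = \left(-11111 + 18\right) - 30064 = -11093 - 30064 = -41157$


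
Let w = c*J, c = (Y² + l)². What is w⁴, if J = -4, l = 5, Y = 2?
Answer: 11019960576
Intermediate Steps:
c = 81 (c = (2² + 5)² = (4 + 5)² = 9² = 81)
w = -324 (w = 81*(-4) = -324)
w⁴ = (-324)⁴ = 11019960576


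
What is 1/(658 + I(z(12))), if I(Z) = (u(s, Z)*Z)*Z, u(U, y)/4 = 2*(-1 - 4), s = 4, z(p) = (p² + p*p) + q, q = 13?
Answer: -1/3623382 ≈ -2.7599e-7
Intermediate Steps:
z(p) = 13 + 2*p² (z(p) = (p² + p*p) + 13 = (p² + p²) + 13 = 2*p² + 13 = 13 + 2*p²)
u(U, y) = -40 (u(U, y) = 4*(2*(-1 - 4)) = 4*(2*(-5)) = 4*(-10) = -40)
I(Z) = -40*Z² (I(Z) = (-40*Z)*Z = -40*Z²)
1/(658 + I(z(12))) = 1/(658 - 40*(13 + 2*12²)²) = 1/(658 - 40*(13 + 2*144)²) = 1/(658 - 40*(13 + 288)²) = 1/(658 - 40*301²) = 1/(658 - 40*90601) = 1/(658 - 3624040) = 1/(-3623382) = -1/3623382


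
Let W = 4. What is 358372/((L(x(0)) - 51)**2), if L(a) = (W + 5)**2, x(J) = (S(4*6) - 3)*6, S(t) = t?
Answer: 89593/225 ≈ 398.19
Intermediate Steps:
x(J) = 126 (x(J) = (4*6 - 3)*6 = (24 - 3)*6 = 21*6 = 126)
L(a) = 81 (L(a) = (4 + 5)**2 = 9**2 = 81)
358372/((L(x(0)) - 51)**2) = 358372/((81 - 51)**2) = 358372/(30**2) = 358372/900 = 358372*(1/900) = 89593/225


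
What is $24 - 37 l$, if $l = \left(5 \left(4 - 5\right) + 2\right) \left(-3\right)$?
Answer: $-309$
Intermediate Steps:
$l = 9$ ($l = \left(5 \left(-1\right) + 2\right) \left(-3\right) = \left(-5 + 2\right) \left(-3\right) = \left(-3\right) \left(-3\right) = 9$)
$24 - 37 l = 24 - 333 = -309$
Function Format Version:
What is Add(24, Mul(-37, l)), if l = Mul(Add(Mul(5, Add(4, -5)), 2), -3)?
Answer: -309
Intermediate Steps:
l = 9 (l = Mul(Add(Mul(5, -1), 2), -3) = Mul(Add(-5, 2), -3) = Mul(-3, -3) = 9)
Add(24, Mul(-37, l)) = Add(24, Mul(-37, 9)) = Add(24, -333) = -309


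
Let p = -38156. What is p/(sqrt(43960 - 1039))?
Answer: -38156*sqrt(4769)/14307 ≈ -184.17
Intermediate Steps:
p/(sqrt(43960 - 1039)) = -38156/sqrt(43960 - 1039) = -38156*sqrt(4769)/14307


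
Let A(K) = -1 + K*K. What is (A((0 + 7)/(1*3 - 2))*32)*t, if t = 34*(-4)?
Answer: -208896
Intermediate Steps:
A(K) = -1 + K²
t = -136
(A((0 + 7)/(1*3 - 2))*32)*t = ((-1 + ((0 + 7)/(1*3 - 2))²)*32)*(-136) = ((-1 + (7/(3 - 2))²)*32)*(-136) = ((-1 + (7/1)²)*32)*(-136) = ((-1 + (7*1)²)*32)*(-136) = ((-1 + 7²)*32)*(-136) = ((-1 + 49)*32)*(-136) = (48*32)*(-136) = 1536*(-136) = -208896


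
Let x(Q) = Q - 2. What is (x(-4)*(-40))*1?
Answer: 240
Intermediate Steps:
x(Q) = -2 + Q
(x(-4)*(-40))*1 = ((-2 - 4)*(-40))*1 = -6*(-40)*1 = 240*1 = 240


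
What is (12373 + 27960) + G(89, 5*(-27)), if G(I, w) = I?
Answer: 40422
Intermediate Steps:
(12373 + 27960) + G(89, 5*(-27)) = (12373 + 27960) + 89 = 40333 + 89 = 40422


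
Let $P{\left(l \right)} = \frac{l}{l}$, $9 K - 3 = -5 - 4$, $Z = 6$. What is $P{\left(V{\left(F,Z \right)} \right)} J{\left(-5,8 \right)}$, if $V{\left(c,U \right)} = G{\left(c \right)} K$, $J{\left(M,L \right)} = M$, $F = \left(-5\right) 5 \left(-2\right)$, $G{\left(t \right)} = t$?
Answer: $-5$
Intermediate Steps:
$K = - \frac{2}{3}$ ($K = \frac{1}{3} + \frac{-5 - 4}{9} = \frac{1}{3} + \frac{1}{9} \left(-9\right) = \frac{1}{3} - 1 = - \frac{2}{3} \approx -0.66667$)
$F = 50$ ($F = \left(-25\right) \left(-2\right) = 50$)
$V{\left(c,U \right)} = - \frac{2 c}{3}$ ($V{\left(c,U \right)} = c \left(- \frac{2}{3}\right) = - \frac{2 c}{3}$)
$P{\left(l \right)} = 1$
$P{\left(V{\left(F,Z \right)} \right)} J{\left(-5,8 \right)} = 1 \left(-5\right) = -5$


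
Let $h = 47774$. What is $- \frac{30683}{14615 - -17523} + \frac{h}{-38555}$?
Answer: $- \frac{2718343877}{1239080590} \approx -2.1938$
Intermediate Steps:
$- \frac{30683}{14615 - -17523} + \frac{h}{-38555} = - \frac{30683}{14615 - -17523} + \frac{47774}{-38555} = - \frac{30683}{14615 + 17523} + 47774 \left(- \frac{1}{38555}\right) = - \frac{30683}{32138} - \frac{47774}{38555} = - \frac{2718343877}{1239080590}$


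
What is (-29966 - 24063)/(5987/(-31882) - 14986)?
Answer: 1722552578/477789639 ≈ 3.6053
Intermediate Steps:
(-29966 - 24063)/(5987/(-31882) - 14986) = -54029/(5987*(-1/31882) - 14986) = -54029/(-5987/31882 - 14986) = -54029/(-477789639/31882) = -54029*(-31882/477789639) = 1722552578/477789639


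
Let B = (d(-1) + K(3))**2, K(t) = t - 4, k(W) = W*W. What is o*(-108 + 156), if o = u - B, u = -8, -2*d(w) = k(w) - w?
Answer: -576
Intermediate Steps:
k(W) = W**2
d(w) = w/2 - w**2/2 (d(w) = -(w**2 - w)/2 = w/2 - w**2/2)
K(t) = -4 + t
B = 4 (B = ((1/2)*(-1)*(1 - 1*(-1)) + (-4 + 3))**2 = ((1/2)*(-1)*(1 + 1) - 1)**2 = ((1/2)*(-1)*2 - 1)**2 = (-1 - 1)**2 = (-2)**2 = 4)
o = -12 (o = -8 - 1*4 = -8 - 4 = -12)
o*(-108 + 156) = -12*(-108 + 156) = -12*48 = -576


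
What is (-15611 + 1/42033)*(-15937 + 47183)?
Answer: -20502911603852/42033 ≈ -4.8778e+8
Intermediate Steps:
(-15611 + 1/42033)*(-15937 + 47183) = (-15611 + 1/42033)*31246 = -656177162/42033*31246 = -20502911603852/42033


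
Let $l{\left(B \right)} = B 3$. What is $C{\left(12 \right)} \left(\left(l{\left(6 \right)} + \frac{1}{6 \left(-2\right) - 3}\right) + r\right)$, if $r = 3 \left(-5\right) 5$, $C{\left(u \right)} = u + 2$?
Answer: $- \frac{11984}{15} \approx -798.93$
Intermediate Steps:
$C{\left(u \right)} = 2 + u$
$l{\left(B \right)} = 3 B$
$r = -75$ ($r = \left(-15\right) 5 = -75$)
$C{\left(12 \right)} \left(\left(l{\left(6 \right)} + \frac{1}{6 \left(-2\right) - 3}\right) + r\right) = \left(2 + 12\right) \left(\left(3 \cdot 6 + \frac{1}{6 \left(-2\right) - 3}\right) - 75\right) = 14 \left(\left(18 + \frac{1}{-12 - 3}\right) - 75\right) = 14 \left(\left(18 + \frac{1}{-15}\right) - 75\right) = 14 \left(\left(18 - \frac{1}{15}\right) - 75\right) = 14 \left(\frac{269}{15} - 75\right) = 14 \left(- \frac{856}{15}\right) = - \frac{11984}{15}$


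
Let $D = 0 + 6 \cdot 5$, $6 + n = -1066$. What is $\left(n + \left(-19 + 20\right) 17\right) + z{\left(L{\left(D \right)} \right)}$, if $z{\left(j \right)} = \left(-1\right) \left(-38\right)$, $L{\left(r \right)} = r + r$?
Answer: $-1017$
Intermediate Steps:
$n = -1072$ ($n = -6 - 1066 = -1072$)
$D = 30$ ($D = 0 + 30 = 30$)
$L{\left(r \right)} = 2 r$
$z{\left(j \right)} = 38$
$\left(n + \left(-19 + 20\right) 17\right) + z{\left(L{\left(D \right)} \right)} = \left(-1072 + \left(-19 + 20\right) 17\right) + 38 = \left(-1072 + 1 \cdot 17\right) + 38 = \left(-1072 + 17\right) + 38 = -1055 + 38 = -1017$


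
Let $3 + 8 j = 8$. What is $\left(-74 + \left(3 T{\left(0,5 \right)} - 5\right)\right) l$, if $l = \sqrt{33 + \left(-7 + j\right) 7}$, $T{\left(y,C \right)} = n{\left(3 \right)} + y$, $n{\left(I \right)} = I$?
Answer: $- \frac{35 i \sqrt{186}}{2} \approx - 238.67 i$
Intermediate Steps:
$j = \frac{5}{8}$ ($j = - \frac{3}{8} + \frac{1}{8} \cdot 8 = - \frac{3}{8} + 1 = \frac{5}{8} \approx 0.625$)
$T{\left(y,C \right)} = 3 + y$
$l = \frac{i \sqrt{186}}{4}$ ($l = \sqrt{33 + \left(-7 + \frac{5}{8}\right) 7} = \sqrt{33 - \frac{357}{8}} = \sqrt{- \frac{93}{8}} = \frac{i \sqrt{186}}{4} \approx 3.4095 i$)
$\left(-74 + \left(3 T{\left(0,5 \right)} - 5\right)\right) l = \left(-74 - \left(5 - 3 \left(3 + 0\right)\right)\right) \frac{i \sqrt{186}}{4} = \left(-74 + \left(3 \cdot 3 - 5\right)\right) \frac{i \sqrt{186}}{4} = \left(-74 + \left(9 - 5\right)\right) \frac{i \sqrt{186}}{4} = \left(-74 + 4\right) \frac{i \sqrt{186}}{4} = - 70 \frac{i \sqrt{186}}{4} = - \frac{35 i \sqrt{186}}{2}$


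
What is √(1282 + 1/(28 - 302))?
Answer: √96247158/274 ≈ 35.805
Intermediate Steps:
√(1282 + 1/(28 - 302)) = √(1282 + 1/(-274)) = √(1282 - 1/274) = √(351267/274) = √96247158/274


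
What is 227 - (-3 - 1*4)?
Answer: 234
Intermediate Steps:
227 - (-3 - 1*4) = 227 - (-3 - 4) = 227 - (-7) = 227 - 1*(-7) = 227 + 7 = 234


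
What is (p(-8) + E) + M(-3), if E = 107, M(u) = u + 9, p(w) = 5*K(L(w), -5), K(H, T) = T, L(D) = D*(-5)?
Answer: 88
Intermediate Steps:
L(D) = -5*D
p(w) = -25 (p(w) = 5*(-5) = -25)
M(u) = 9 + u
(p(-8) + E) + M(-3) = (-25 + 107) + (9 - 3) = 82 + 6 = 88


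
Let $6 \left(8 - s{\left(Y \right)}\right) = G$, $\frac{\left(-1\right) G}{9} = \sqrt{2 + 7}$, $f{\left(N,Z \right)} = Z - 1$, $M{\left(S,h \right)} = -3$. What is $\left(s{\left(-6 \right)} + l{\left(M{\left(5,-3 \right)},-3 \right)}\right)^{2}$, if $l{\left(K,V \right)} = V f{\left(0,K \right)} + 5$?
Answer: $\frac{3481}{4} \approx 870.25$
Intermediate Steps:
$f{\left(N,Z \right)} = -1 + Z$
$G = -27$ ($G = - 9 \sqrt{2 + 7} = - 9 \sqrt{9} = \left(-9\right) 3 = -27$)
$l{\left(K,V \right)} = 5 + V \left(-1 + K\right)$ ($l{\left(K,V \right)} = V \left(-1 + K\right) + 5 = 5 + V \left(-1 + K\right)$)
$s{\left(Y \right)} = \frac{25}{2}$ ($s{\left(Y \right)} = 8 - - \frac{9}{2} = 8 + \frac{9}{2} = \frac{25}{2}$)
$\left(s{\left(-6 \right)} + l{\left(M{\left(5,-3 \right)},-3 \right)}\right)^{2} = \left(\frac{25}{2} - \left(-5 + 3 \left(-1 - 3\right)\right)\right)^{2} = \left(\frac{25}{2} + \left(5 - -12\right)\right)^{2} = \left(\frac{25}{2} + \left(5 + 12\right)\right)^{2} = \left(\frac{25}{2} + 17\right)^{2} = \left(\frac{59}{2}\right)^{2} = \frac{3481}{4}$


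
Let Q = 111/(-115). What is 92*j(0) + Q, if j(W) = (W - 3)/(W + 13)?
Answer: -33183/1495 ≈ -22.196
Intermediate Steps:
Q = -111/115 (Q = 111*(-1/115) = -111/115 ≈ -0.96522)
j(W) = (-3 + W)/(13 + W)
92*j(0) + Q = 92*((-3 + 0)/(13 + 0)) - 111/115 = 92*(-3/13) - 111/115 = -276/13 - 111/115 = -33183/1495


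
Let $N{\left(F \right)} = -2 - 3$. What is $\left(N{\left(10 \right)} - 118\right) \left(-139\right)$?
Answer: $17097$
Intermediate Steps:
$N{\left(F \right)} = -5$
$\left(N{\left(10 \right)} - 118\right) \left(-139\right) = \left(-5 - 118\right) \left(-139\right) = \left(-123\right) \left(-139\right) = 17097$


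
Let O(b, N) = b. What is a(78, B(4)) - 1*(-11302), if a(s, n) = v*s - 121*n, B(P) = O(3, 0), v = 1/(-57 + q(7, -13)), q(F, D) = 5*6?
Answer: 98425/9 ≈ 10936.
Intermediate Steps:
q(F, D) = 30
v = -1/27 (v = 1/(-57 + 30) = 1/(-27) = -1/27 ≈ -0.037037)
B(P) = 3
a(s, n) = -121*n - s/27 (a(s, n) = -s/27 - 121*n = -121*n - s/27)
a(78, B(4)) - 1*(-11302) = (-121*3 - 1/27*78) - 1*(-11302) = (-363 - 26/9) + 11302 = -3293/9 + 11302 = 98425/9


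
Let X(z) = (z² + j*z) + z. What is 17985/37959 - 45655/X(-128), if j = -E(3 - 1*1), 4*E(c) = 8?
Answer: -478683275/208926336 ≈ -2.2912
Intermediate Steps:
E(c) = 2 (E(c) = (¼)*8 = 2)
j = -2 (j = -1*2 = -2)
X(z) = z² - z (X(z) = (z² - 2*z) + z = z² - z)
17985/37959 - 45655/X(-128) = 17985/37959 - 45655*(-1/(128*(-1 - 128))) = 17985*(1/37959) - 45655/((-128*(-129))) = 5995/12653 - 45655/16512 = -478683275/208926336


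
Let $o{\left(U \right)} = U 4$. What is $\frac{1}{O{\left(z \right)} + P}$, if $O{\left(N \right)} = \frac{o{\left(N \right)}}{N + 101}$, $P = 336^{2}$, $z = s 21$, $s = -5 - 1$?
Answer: $\frac{25}{2822904} \approx 8.8561 \cdot 10^{-6}$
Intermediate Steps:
$s = -6$
$o{\left(U \right)} = 4 U$
$z = -126$ ($z = \left(-6\right) 21 = -126$)
$P = 112896$
$O{\left(N \right)} = \frac{4 N}{101 + N}$ ($O{\left(N \right)} = \frac{4 N}{N + 101} = \frac{4 N}{101 + N}$)
$\frac{1}{O{\left(z \right)} + P} = \frac{1}{4 \left(-126\right) \frac{1}{101 - 126} + 112896} = \frac{1}{4 \left(-126\right) \frac{1}{-25} + 112896} = \frac{1}{4 \left(-126\right) \left(- \frac{1}{25}\right) + 112896} = \frac{1}{\frac{504}{25} + 112896} = \frac{1}{\frac{2822904}{25}} = \frac{25}{2822904}$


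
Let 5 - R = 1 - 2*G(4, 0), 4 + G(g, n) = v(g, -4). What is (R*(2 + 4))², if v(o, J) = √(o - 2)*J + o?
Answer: 5184 - 2304*√2 ≈ 1925.7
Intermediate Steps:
v(o, J) = o + J*√(-2 + o) (v(o, J) = √(-2 + o)*J + o = J*√(-2 + o) + o = o + J*√(-2 + o))
G(g, n) = -4 + g - 4*√(-2 + g) (G(g, n) = -4 + (g - 4*√(-2 + g)) = -4 + g - 4*√(-2 + g))
R = 4 - 8*√2 (R = 5 - (1 - 2*(-4 + 4 - 4*√(-2 + 4))) = 5 - (1 - 2*(-4 + 4 - 4*√2)) = 5 - (1 - (-8)*√2) = 5 - (1 + 8*√2) = 5 + (-1 - 8*√2) = 4 - 8*√2 ≈ -7.3137)
(R*(2 + 4))² = ((4 - 8*√2)*(2 + 4))² = ((4 - 8*√2)*6)² = (24 - 48*√2)²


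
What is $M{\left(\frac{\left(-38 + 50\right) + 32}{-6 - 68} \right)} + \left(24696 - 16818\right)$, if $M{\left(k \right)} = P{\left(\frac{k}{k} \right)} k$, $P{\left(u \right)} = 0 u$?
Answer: $7878$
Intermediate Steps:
$P{\left(u \right)} = 0$
$M{\left(k \right)} = 0$ ($M{\left(k \right)} = 0 k = 0$)
$M{\left(\frac{\left(-38 + 50\right) + 32}{-6 - 68} \right)} + \left(24696 - 16818\right) = 0 + \left(24696 - 16818\right) = 0 + 7878 = 7878$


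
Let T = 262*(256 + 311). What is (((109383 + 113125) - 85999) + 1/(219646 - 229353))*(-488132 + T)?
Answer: -449972383892236/9707 ≈ -4.6355e+10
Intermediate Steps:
T = 148554 (T = 262*567 = 148554)
(((109383 + 113125) - 85999) + 1/(219646 - 229353))*(-488132 + T) = (((109383 + 113125) - 85999) + 1/(219646 - 229353))*(-488132 + 148554) = ((222508 - 85999) + 1/(-9707))*(-339578) = (136509 - 1/9707)*(-339578) = (1325092862/9707)*(-339578) = -449972383892236/9707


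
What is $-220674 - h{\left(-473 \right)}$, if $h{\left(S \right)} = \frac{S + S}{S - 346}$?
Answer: $- \frac{180732952}{819} \approx -2.2068 \cdot 10^{5}$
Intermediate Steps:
$h{\left(S \right)} = \frac{2 S}{-346 + S}$
$-220674 - h{\left(-473 \right)} = -220674 - 2 \left(-473\right) \frac{1}{-346 - 473} = -220674 - 2 \left(-473\right) \frac{1}{-819} = -220674 - 2 \left(-473\right) \left(- \frac{1}{819}\right) = -220674 - \frac{946}{819} = - \frac{180732952}{819}$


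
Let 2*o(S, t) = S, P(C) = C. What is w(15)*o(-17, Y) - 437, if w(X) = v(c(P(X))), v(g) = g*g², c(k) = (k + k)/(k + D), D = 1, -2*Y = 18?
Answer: -504863/1024 ≈ -493.03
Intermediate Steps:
Y = -9 (Y = -½*18 = -9)
o(S, t) = S/2
c(k) = 2*k/(1 + k) (c(k) = (k + k)/(k + 1) = (2*k)/(1 + k) = 2*k/(1 + k))
v(g) = g³
w(X) = 8*X³/(1 + X)³ (w(X) = (2*X/(1 + X))³ = 8*X³/(1 + X)³)
w(15)*o(-17, Y) - 437 = (8*15³/(1 + 15)³)*((½)*(-17)) - 437 = (8*3375/16³)*(-17/2) - 437 = (8*3375*(1/4096))*(-17/2) - 437 = (3375/512)*(-17/2) - 437 = -57375/1024 - 437 = -504863/1024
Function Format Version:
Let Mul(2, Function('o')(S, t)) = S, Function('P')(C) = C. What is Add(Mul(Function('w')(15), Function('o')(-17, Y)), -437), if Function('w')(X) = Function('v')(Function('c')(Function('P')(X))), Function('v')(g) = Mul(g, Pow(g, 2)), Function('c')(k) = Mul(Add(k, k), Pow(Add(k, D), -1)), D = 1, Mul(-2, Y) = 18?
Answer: Rational(-504863, 1024) ≈ -493.03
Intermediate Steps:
Y = -9 (Y = Mul(Rational(-1, 2), 18) = -9)
Function('o')(S, t) = Mul(Rational(1, 2), S)
Function('c')(k) = Mul(2, k, Pow(Add(1, k), -1)) (Function('c')(k) = Mul(Add(k, k), Pow(Add(k, 1), -1)) = Mul(Mul(2, k), Pow(Add(1, k), -1)) = Mul(2, k, Pow(Add(1, k), -1)))
Function('v')(g) = Pow(g, 3)
Function('w')(X) = Mul(8, Pow(X, 3), Pow(Add(1, X), -3)) (Function('w')(X) = Pow(Mul(2, X, Pow(Add(1, X), -1)), 3) = Mul(8, Pow(X, 3), Pow(Add(1, X), -3)))
Add(Mul(Function('w')(15), Function('o')(-17, Y)), -437) = Add(Mul(Mul(8, Pow(15, 3), Pow(Add(1, 15), -3)), Mul(Rational(1, 2), -17)), -437) = Add(Mul(Mul(8, 3375, Pow(16, -3)), Rational(-17, 2)), -437) = Add(Mul(Mul(8, 3375, Rational(1, 4096)), Rational(-17, 2)), -437) = Add(Mul(Rational(3375, 512), Rational(-17, 2)), -437) = Add(Rational(-57375, 1024), -437) = Rational(-504863, 1024)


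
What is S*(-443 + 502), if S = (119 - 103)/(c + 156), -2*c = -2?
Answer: 944/157 ≈ 6.0127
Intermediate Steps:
c = 1 (c = -½*(-2) = 1)
S = 16/157 (S = (119 - 103)/(1 + 156) = 16/157 ≈ 0.10191)
S*(-443 + 502) = 16*(-443 + 502)/157 = (16/157)*59 = 944/157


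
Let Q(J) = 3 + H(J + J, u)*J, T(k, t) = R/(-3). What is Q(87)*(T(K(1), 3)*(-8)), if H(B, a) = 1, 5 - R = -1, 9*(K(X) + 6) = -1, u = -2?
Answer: 1440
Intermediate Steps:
K(X) = -55/9 (K(X) = -6 + (⅑)*(-1) = -6 - ⅑ = -55/9)
R = 6 (R = 5 - 1*(-1) = 5 + 1 = 6)
T(k, t) = -2 (T(k, t) = 6/(-3) = 6*(-⅓) = -2)
Q(J) = 3 + J (Q(J) = 3 + 1*J = 3 + J)
Q(87)*(T(K(1), 3)*(-8)) = (3 + 87)*(-2*(-8)) = 90*16 = 1440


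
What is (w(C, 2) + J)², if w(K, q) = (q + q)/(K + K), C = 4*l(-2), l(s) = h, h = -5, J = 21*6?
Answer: 1585081/100 ≈ 15851.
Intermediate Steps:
J = 126
l(s) = -5
C = -20 (C = 4*(-5) = -20)
w(K, q) = q/K (w(K, q) = (2*q)/((2*K)) = (2*q)*(1/(2*K)) = q/K)
(w(C, 2) + J)² = (2/(-20) + 126)² = (2*(-1/20) + 126)² = (-⅒ + 126)² = (1259/10)² = 1585081/100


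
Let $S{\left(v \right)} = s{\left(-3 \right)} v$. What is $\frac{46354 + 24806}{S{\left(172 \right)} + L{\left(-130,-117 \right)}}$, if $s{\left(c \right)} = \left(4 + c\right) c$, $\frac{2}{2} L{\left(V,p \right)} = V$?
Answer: $- \frac{35580}{323} \approx -110.15$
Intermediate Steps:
$L{\left(V,p \right)} = V$
$s{\left(c \right)} = c \left(4 + c\right)$
$S{\left(v \right)} = - 3 v$ ($S{\left(v \right)} = - 3 \left(4 - 3\right) v = \left(-3\right) 1 v = - 3 v$)
$\frac{46354 + 24806}{S{\left(172 \right)} + L{\left(-130,-117 \right)}} = \frac{46354 + 24806}{\left(-3\right) 172 - 130} = \frac{71160}{-516 - 130} = \frac{71160}{-646} = 71160 \left(- \frac{1}{646}\right) = - \frac{35580}{323}$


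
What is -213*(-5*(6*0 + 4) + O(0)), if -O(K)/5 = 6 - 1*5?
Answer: 5325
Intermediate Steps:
O(K) = -5 (O(K) = -5*(6 - 1*5) = -5*(6 - 5) = -5*1 = -5)
-213*(-5*(6*0 + 4) + O(0)) = -213*(-5*(6*0 + 4) - 5) = -213*(-5*(0 + 4) - 5) = -213*(-5*4 - 5) = -213*(-20 - 5) = -213*(-25) = 5325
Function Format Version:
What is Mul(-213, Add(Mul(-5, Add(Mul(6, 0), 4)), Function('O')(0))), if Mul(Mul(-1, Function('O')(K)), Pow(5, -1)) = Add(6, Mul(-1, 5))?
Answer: 5325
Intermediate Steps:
Function('O')(K) = -5 (Function('O')(K) = Mul(-5, Add(6, Mul(-1, 5))) = Mul(-5, Add(6, -5)) = Mul(-5, 1) = -5)
Mul(-213, Add(Mul(-5, Add(Mul(6, 0), 4)), Function('O')(0))) = Mul(-213, Add(Mul(-5, Add(Mul(6, 0), 4)), -5)) = Mul(-213, Add(Mul(-5, Add(0, 4)), -5)) = Mul(-213, Add(Mul(-5, 4), -5)) = Mul(-213, Add(-20, -5)) = Mul(-213, -25) = 5325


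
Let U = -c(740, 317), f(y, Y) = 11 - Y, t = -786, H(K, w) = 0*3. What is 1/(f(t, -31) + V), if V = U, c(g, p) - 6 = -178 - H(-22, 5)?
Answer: 1/214 ≈ 0.0046729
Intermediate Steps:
H(K, w) = 0
c(g, p) = -172 (c(g, p) = 6 + (-178 - 1*0) = 6 + (-178 + 0) = 6 - 178 = -172)
U = 172 (U = -1*(-172) = 172)
V = 172
1/(f(t, -31) + V) = 1/((11 - 1*(-31)) + 172) = 1/((11 + 31) + 172) = 1/(42 + 172) = 1/214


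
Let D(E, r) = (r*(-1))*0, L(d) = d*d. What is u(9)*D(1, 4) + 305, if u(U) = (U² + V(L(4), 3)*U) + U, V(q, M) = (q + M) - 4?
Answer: 305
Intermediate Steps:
L(d) = d²
V(q, M) = -4 + M + q (V(q, M) = (M + q) - 4 = -4 + M + q)
u(U) = U² + 16*U (u(U) = (U² + (-4 + 3 + 4²)*U) + U = (U² + (-4 + 3 + 16)*U) + U = (U² + 15*U) + U = U² + 16*U)
D(E, r) = 0 (D(E, r) = -r*0 = 0)
u(9)*D(1, 4) + 305 = (9*(16 + 9))*0 + 305 = (9*25)*0 + 305 = 225*0 + 305 = 0 + 305 = 305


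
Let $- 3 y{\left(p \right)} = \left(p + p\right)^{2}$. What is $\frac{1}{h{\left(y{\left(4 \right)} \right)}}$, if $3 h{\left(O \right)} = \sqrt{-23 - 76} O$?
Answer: $\frac{3 i \sqrt{11}}{704} \approx 0.014133 i$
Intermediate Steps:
$y{\left(p \right)} = - \frac{4 p^{2}}{3}$ ($y{\left(p \right)} = - \frac{\left(p + p\right)^{2}}{3} = - \frac{\left(2 p\right)^{2}}{3} = - \frac{4 p^{2}}{3}$)
$h{\left(O \right)} = i O \sqrt{11}$ ($h{\left(O \right)} = \frac{\sqrt{-23 - 76} O}{3} = \frac{\sqrt{-99} O}{3} = \frac{3 i \sqrt{11} O}{3} = \frac{3 i O \sqrt{11}}{3} = i O \sqrt{11}$)
$\frac{1}{h{\left(y{\left(4 \right)} \right)}} = \frac{1}{i \left(- \frac{4 \cdot 4^{2}}{3}\right) \sqrt{11}} = \frac{1}{i \left(\left(- \frac{4}{3}\right) 16\right) \sqrt{11}} = \frac{1}{i \left(- \frac{64}{3}\right) \sqrt{11}} = \frac{1}{\left(- \frac{64}{3}\right) i \sqrt{11}} = \frac{3 i \sqrt{11}}{704}$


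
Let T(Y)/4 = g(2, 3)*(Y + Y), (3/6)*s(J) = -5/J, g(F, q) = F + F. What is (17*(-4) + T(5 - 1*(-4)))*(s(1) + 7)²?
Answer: 1980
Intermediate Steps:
g(F, q) = 2*F
s(J) = -10/J (s(J) = 2*(-5/J) = -10/J)
T(Y) = 32*Y (T(Y) = 4*((2*2)*(Y + Y)) = 4*(4*(2*Y)) = 4*(8*Y) = 32*Y)
(17*(-4) + T(5 - 1*(-4)))*(s(1) + 7)² = (17*(-4) + 32*(5 - 1*(-4)))*(-10/1 + 7)² = (-68 + 32*(5 + 4))*(-10*1 + 7)² = (-68 + 32*9)*(-10 + 7)² = (-68 + 288)*(-3)² = 220*9 = 1980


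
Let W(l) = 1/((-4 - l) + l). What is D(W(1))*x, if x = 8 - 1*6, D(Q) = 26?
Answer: 52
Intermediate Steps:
W(l) = -1/4 (W(l) = 1/(-4) = -1/4)
x = 2 (x = 8 - 6 = 2)
D(W(1))*x = 26*2 = 52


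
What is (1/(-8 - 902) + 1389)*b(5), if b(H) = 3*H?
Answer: 3791967/182 ≈ 20835.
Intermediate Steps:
(1/(-8 - 902) + 1389)*b(5) = (1/(-8 - 902) + 1389)*(3*5) = (1/(-910) + 1389)*15 = (-1/910 + 1389)*15 = (1263989/910)*15 = 3791967/182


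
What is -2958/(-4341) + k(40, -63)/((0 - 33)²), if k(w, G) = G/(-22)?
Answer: 2634861/3851914 ≈ 0.68404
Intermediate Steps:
k(w, G) = -G/22 (k(w, G) = G*(-1/22) = -G/22)
-2958/(-4341) + k(40, -63)/((0 - 33)²) = -2958/(-4341) + (-1/22*(-63))/((0 - 33)²) = -2958*(-1/4341) + 63/(22*((-33)²)) = 986/1447 + (63/22)/1089 = 986/1447 + (63/22)*(1/1089) = 986/1447 + 7/2662 = 2634861/3851914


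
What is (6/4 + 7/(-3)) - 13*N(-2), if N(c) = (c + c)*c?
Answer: -629/6 ≈ -104.83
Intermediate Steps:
N(c) = 2*c² (N(c) = (2*c)*c = 2*c²)
(6/4 + 7/(-3)) - 13*N(-2) = (6/4 + 7/(-3)) - 26*(-2)² = (6*(¼) + 7*(-⅓)) - 26*4 = (3/2 - 7/3) - 13*8 = -⅚ - 104 = -629/6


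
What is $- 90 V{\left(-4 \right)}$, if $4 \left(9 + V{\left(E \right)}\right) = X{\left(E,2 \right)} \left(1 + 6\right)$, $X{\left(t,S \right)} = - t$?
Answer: $180$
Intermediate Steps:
$V{\left(E \right)} = -9 - \frac{7 E}{4}$ ($V{\left(E \right)} = -9 + \frac{- E \left(1 + 6\right)}{4} = -9 + \frac{- E 7}{4} = -9 + \frac{\left(-7\right) E}{4} = -9 - \frac{7 E}{4}$)
$- 90 V{\left(-4 \right)} = - 90 \left(-9 - -7\right) = - 90 \left(-9 + 7\right) = \left(-90\right) \left(-2\right) = 180$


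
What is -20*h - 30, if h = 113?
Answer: -2290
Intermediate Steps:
-20*h - 30 = -20*113 - 30 = -2260 - 30 = -2290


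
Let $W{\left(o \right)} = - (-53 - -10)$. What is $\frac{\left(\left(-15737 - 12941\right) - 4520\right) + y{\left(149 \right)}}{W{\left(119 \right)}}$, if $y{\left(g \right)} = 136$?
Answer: $- \frac{33062}{43} \approx -768.88$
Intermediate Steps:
$W{\left(o \right)} = 43$ ($W{\left(o \right)} = - (-53 + 10) = \left(-1\right) \left(-43\right) = 43$)
$\frac{\left(\left(-15737 - 12941\right) - 4520\right) + y{\left(149 \right)}}{W{\left(119 \right)}} = \frac{\left(\left(-15737 - 12941\right) - 4520\right) + 136}{43} = \left(\left(\left(-15737 - 12941\right) - 4520\right) + 136\right) \frac{1}{43} = \left(\left(-28678 - 4520\right) + 136\right) \frac{1}{43} = \left(-33198 + 136\right) \frac{1}{43} = \left(-33062\right) \frac{1}{43} = - \frac{33062}{43}$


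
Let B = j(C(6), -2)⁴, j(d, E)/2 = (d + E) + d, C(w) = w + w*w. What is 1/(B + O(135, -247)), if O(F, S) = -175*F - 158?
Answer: 1/723371033 ≈ 1.3824e-9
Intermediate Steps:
C(w) = w + w²
j(d, E) = 2*E + 4*d (j(d, E) = 2*((d + E) + d) = 2*((E + d) + d) = 2*(E + 2*d) = 2*E + 4*d)
O(F, S) = -158 - 175*F
B = 723394816 (B = (2*(-2) + 4*(6*(1 + 6)))⁴ = (-4 + 4*(6*7))⁴ = (-4 + 4*42)⁴ = (-4 + 168)⁴ = 164⁴ = 723394816)
1/(B + O(135, -247)) = 1/(723394816 + (-158 - 175*135)) = 1/(723394816 + (-158 - 23625)) = 1/(723394816 - 23783) = 1/723371033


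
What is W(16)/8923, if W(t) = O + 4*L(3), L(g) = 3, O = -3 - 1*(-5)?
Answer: 14/8923 ≈ 0.0015690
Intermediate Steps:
O = 2 (O = -3 + 5 = 2)
W(t) = 14 (W(t) = 2 + 4*3 = 2 + 12 = 14)
W(16)/8923 = 14/8923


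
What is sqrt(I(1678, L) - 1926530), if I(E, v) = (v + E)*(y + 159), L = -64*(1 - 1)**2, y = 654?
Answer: 2*I*sqrt(140579) ≈ 749.88*I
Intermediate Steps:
L = 0 (L = -64*0**2 = -64*0 = 0)
I(E, v) = 813*E + 813*v (I(E, v) = (v + E)*(654 + 159) = (E + v)*813 = 813*E + 813*v)
sqrt(I(1678, L) - 1926530) = sqrt((813*1678 + 813*0) - 1926530) = sqrt((1364214 + 0) - 1926530) = sqrt(1364214 - 1926530) = sqrt(-562316) = 2*I*sqrt(140579)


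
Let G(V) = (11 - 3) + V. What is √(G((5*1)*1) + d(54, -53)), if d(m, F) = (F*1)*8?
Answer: I*√411 ≈ 20.273*I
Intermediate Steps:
d(m, F) = 8*F (d(m, F) = F*8 = 8*F)
G(V) = 8 + V
√(G((5*1)*1) + d(54, -53)) = √((8 + (5*1)*1) + 8*(-53)) = √((8 + 5*1) - 424) = √((8 + 5) - 424) = √(13 - 424) = √(-411) = I*√411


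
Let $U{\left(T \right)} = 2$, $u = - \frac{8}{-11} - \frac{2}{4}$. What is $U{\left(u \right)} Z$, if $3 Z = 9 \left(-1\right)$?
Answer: $-6$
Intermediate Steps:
$Z = -3$ ($Z = \frac{9 \left(-1\right)}{3} = \frac{1}{3} \left(-9\right) = -3$)
$u = \frac{5}{22}$ ($u = \left(-8\right) \left(- \frac{1}{11}\right) - \frac{1}{2} = \frac{8}{11} - \frac{1}{2} = \frac{5}{22} \approx 0.22727$)
$U{\left(u \right)} Z = 2 \left(-3\right) = -6$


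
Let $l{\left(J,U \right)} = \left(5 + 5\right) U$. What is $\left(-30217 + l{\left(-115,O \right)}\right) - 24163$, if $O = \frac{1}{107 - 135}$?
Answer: $- \frac{761325}{14} \approx -54380.0$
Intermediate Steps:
$O = - \frac{1}{28}$ ($O = \frac{1}{-28} = - \frac{1}{28} \approx -0.035714$)
$l{\left(J,U \right)} = 10 U$
$\left(-30217 + l{\left(-115,O \right)}\right) - 24163 = \left(-30217 + 10 \left(- \frac{1}{28}\right)\right) - 24163 = \left(-30217 - \frac{5}{14}\right) - 24163 = - \frac{423043}{14} - 24163 = - \frac{761325}{14}$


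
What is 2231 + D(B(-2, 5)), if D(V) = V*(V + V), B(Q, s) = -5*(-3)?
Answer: 2681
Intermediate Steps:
B(Q, s) = 15
D(V) = 2*V**2 (D(V) = V*(2*V) = 2*V**2)
2231 + D(B(-2, 5)) = 2231 + 2*15**2 = 2231 + 2*225 = 2231 + 450 = 2681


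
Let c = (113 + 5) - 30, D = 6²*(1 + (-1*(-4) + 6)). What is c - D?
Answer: -308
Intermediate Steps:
D = 396 (D = 36*(1 + (4 + 6)) = 36*(1 + 10) = 36*11 = 396)
c = 88 (c = 118 - 30 = 88)
c - D = 88 - 1*396 = 88 - 396 = -308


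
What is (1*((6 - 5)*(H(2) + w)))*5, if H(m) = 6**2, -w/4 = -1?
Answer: 200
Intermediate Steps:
w = 4 (w = -4*(-1) = 4)
H(m) = 36
(1*((6 - 5)*(H(2) + w)))*5 = (1*((6 - 5)*(36 + 4)))*5 = (1*(1*40))*5 = (1*40)*5 = 40*5 = 200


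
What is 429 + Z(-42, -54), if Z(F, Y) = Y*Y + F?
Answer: 3303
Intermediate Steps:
Z(F, Y) = F + Y² (Z(F, Y) = Y² + F = F + Y²)
429 + Z(-42, -54) = 429 + (-42 + (-54)²) = 429 + (-42 + 2916) = 429 + 2874 = 3303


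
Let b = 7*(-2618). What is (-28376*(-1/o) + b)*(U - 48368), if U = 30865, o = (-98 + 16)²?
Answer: 539073356736/1681 ≈ 3.2069e+8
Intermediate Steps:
o = 6724 (o = (-82)² = 6724)
b = -18326
(-28376*(-1/o) + b)*(U - 48368) = (-28376/((-1*6724)) - 18326)*(30865 - 48368) = (-28376/(-6724) - 18326)*(-17503) = (-28376*(-1/6724) - 18326)*(-17503) = (7094/1681 - 18326)*(-17503) = -30798912/1681*(-17503) = 539073356736/1681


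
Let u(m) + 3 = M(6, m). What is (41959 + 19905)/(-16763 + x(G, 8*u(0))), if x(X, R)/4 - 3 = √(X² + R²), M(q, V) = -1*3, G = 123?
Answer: -1036283864/280317073 - 742368*√1937/280317073 ≈ -3.8134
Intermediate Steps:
M(q, V) = -3
u(m) = -6 (u(m) = -3 - 3 = -6)
x(X, R) = 12 + 4*√(R² + X²) (x(X, R) = 12 + 4*√(X² + R²) = 12 + 4*√(R² + X²))
(41959 + 19905)/(-16763 + x(G, 8*u(0))) = (41959 + 19905)/(-16763 + (12 + 4*√((8*(-6))² + 123²))) = 61864/(-16763 + (12 + 4*√((-48)² + 15129))) = 61864/(-16763 + (12 + 4*√(2304 + 15129))) = 61864/(-16763 + (12 + 4*√17433)) = 61864/(-16763 + (12 + 4*(3*√1937))) = 61864/(-16763 + (12 + 12*√1937)) = 61864/(-16751 + 12*√1937)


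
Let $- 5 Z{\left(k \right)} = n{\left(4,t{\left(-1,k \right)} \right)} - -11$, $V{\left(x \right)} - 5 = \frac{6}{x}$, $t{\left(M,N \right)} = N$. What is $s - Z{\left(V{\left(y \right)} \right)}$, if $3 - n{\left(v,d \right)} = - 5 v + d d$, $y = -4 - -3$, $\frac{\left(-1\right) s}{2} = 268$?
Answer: $- \frac{2647}{5} \approx -529.4$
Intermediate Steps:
$s = -536$ ($s = \left(-2\right) 268 = -536$)
$y = -1$ ($y = -4 + 3 = -1$)
$n{\left(v,d \right)} = 3 - d^{2} + 5 v$ ($n{\left(v,d \right)} = 3 - \left(- 5 v + d d\right) = 3 - \left(- 5 v + d^{2}\right) = 3 - \left(d^{2} - 5 v\right) = 3 - d^{2} + 5 v$)
$V{\left(x \right)} = 5 + \frac{6}{x}$
$Z{\left(k \right)} = - \frac{34}{5} + \frac{k^{2}}{5}$ ($Z{\left(k \right)} = - \frac{\left(3 - k^{2} + 5 \cdot 4\right) - -11}{5} = - \frac{\left(3 - k^{2} + 20\right) + 11}{5} = - \frac{\left(23 - k^{2}\right) + 11}{5} = - \frac{34 - k^{2}}{5} = - \frac{34}{5} + \frac{k^{2}}{5}$)
$s - Z{\left(V{\left(y \right)} \right)} = -536 - \left(- \frac{34}{5} + \frac{\left(5 + \frac{6}{-1}\right)^{2}}{5}\right) = -536 - \left(- \frac{34}{5} + \frac{\left(5 + 6 \left(-1\right)\right)^{2}}{5}\right) = -536 - \left(- \frac{34}{5} + \frac{\left(5 - 6\right)^{2}}{5}\right) = -536 - \left(- \frac{34}{5} + \frac{\left(-1\right)^{2}}{5}\right) = -536 - \left(- \frac{34}{5} + \frac{1}{5} \cdot 1\right) = -536 - \left(- \frac{34}{5} + \frac{1}{5}\right) = -536 - - \frac{33}{5} = -536 + \frac{33}{5} = - \frac{2647}{5}$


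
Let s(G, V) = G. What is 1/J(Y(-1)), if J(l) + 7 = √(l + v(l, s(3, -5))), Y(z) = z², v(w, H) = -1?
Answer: -⅐ ≈ -0.14286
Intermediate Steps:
J(l) = -7 + √(-1 + l) (J(l) = -7 + √(l - 1) = -7 + √(-1 + l))
1/J(Y(-1)) = 1/(-7 + √(-1 + (-1)²)) = 1/(-7 + √(-1 + 1)) = 1/(-7 + √0) = 1/(-7 + 0) = 1/(-7) = -⅐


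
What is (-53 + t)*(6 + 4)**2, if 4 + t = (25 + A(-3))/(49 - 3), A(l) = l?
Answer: -130000/23 ≈ -5652.2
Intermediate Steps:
t = -81/23 (t = -4 + (25 - 3)/(49 - 3) = -4 + 22/46 = -4 + 22*(1/46) = -4 + 11/23 = -81/23 ≈ -3.5217)
(-53 + t)*(6 + 4)**2 = (-53 - 81/23)*(6 + 4)**2 = -1300/23*10**2 = -1300/23*100 = -130000/23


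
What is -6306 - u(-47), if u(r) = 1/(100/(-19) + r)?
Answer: -6261839/993 ≈ -6306.0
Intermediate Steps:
u(r) = 1/(-100/19 + r) (u(r) = 1/(100*(-1/19) + r) = 1/(-100/19 + r))
-6306 - u(-47) = -6306 - 19/(-100 + 19*(-47)) = -6306 - 19/(-100 - 893) = -6306 - 19/(-993) = -6306 - 19*(-1)/993 = -6306 - 1*(-19/993) = -6306 + 19/993 = -6261839/993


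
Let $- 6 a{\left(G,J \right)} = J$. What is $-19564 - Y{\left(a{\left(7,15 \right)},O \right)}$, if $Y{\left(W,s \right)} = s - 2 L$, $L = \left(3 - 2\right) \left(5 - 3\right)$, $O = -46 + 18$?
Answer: $-19532$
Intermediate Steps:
$O = -28$
$a{\left(G,J \right)} = - \frac{J}{6}$
$L = 2$ ($L = 1 \cdot 2 = 2$)
$Y{\left(W,s \right)} = -4 + s$ ($Y{\left(W,s \right)} = s - 4 = -4 + s$)
$-19564 - Y{\left(a{\left(7,15 \right)},O \right)} = -19564 - \left(-4 - 28\right) = -19564 - -32 = -19564 + 32 = -19532$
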